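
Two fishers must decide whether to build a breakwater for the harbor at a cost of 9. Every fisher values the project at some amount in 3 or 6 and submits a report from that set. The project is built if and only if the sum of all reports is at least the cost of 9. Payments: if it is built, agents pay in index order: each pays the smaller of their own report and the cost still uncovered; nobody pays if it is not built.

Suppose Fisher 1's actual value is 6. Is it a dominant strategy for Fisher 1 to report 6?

Consider the case where Fisher 2 reports 6.
Truthful report 6: project built, pays 6, utility 6 - 6 = 0.
Report 3 instead: project built, pays 3, utility 6 - 3 = 3.
Since 3 > 0, reporting 3 is strictly better here, so truthful reporting is not dominant.

No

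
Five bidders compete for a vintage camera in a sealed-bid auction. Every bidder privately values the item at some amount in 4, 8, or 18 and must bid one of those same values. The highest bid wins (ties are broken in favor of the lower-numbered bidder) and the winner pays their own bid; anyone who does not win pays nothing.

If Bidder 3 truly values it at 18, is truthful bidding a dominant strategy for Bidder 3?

No

Consider the case where Bidder 1 bids 4, Bidder 2 bids 4, Bidder 4 bids 4 and Bidder 5 bids 4.
Truthful bid 18: wins, pays 18, utility 18 - 18 = 0.
Bid 8 instead: wins, pays 8, utility 18 - 8 = 10.
Since 10 > 0, bidding 8 is strictly better here, so truthful bidding is not dominant.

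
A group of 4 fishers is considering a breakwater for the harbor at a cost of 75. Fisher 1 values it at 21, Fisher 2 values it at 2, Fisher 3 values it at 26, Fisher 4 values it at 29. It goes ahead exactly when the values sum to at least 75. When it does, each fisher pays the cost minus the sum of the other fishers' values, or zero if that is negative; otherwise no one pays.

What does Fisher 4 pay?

26

Total value 78 ≥ cost 75, so the project is built.
The other fishers' values sum to 49.
Cost minus that sum is 75 - 49 = 26.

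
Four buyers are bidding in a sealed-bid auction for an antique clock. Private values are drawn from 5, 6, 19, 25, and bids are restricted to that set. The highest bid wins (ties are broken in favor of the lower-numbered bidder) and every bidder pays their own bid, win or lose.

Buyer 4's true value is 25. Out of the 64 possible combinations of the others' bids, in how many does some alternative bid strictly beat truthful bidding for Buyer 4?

Others bid (5, 5, 5): truth gives 0; bid 6 gives 19 > 0. Violating.
Others bid (5, 5, 6): truth gives 0; bid 19 gives 6 > 0. Violating.
Others bid (5, 5, 25): truth gives -25; bid 5 gives -5 > -25. Violating.
Others bid (5, 6, 5): truth gives 0; bid 19 gives 6 > 0. Violating.
Others bid (5, 5, 19): truth gives 0; no alternative beats it.
Others bid (5, 6, 19): truth gives 0; no alternative beats it.
(Checking all 64 profiles: 45 have a profitable deviation, 19 do not.)

45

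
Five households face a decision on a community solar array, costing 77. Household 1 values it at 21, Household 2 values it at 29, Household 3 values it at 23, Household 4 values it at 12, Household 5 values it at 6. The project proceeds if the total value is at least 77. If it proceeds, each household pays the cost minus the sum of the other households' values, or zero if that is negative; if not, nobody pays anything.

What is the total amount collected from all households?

Total value 91 ≥ cost 77, so it is built.
Household 1: others sum to 70; max(0, 77 - 70) = 7.
Household 2: others sum to 62; max(0, 77 - 62) = 15.
Household 3: others sum to 68; max(0, 77 - 68) = 9.
Household 4: others sum to 79; max(0, 77 - 79) = 0.
Household 5: others sum to 85; max(0, 77 - 85) = 0.
Total collected = 7 + 15 + 9 + 0 + 0 = 31.

31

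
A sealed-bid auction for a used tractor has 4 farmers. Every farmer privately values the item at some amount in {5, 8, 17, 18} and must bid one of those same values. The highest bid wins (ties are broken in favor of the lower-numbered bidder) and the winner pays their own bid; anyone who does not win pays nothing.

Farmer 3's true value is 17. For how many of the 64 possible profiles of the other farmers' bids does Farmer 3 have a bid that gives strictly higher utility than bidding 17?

2

Others bid (5, 5, 5): truth gives 0; bid 8 gives 9 > 0. Violating.
Others bid (5, 5, 8): truth gives 0; bid 8 gives 9 > 0. Violating.
Others bid (5, 5, 17): truth gives 0; no alternative beats it.
Others bid (5, 5, 18): truth gives 0; no alternative beats it.
(Checking all 64 profiles: 2 have a profitable deviation, 62 do not.)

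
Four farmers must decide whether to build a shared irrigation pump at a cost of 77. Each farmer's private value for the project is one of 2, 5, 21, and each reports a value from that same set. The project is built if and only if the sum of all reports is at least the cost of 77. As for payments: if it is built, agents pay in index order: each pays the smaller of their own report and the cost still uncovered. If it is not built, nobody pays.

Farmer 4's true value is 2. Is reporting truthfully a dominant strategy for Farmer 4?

Yes

Check each profile of the others' reports and compare truth against every alternative report.
Others report (2, 2, 2): truth gives 0, best alternative gives 0.
Others report (2, 2, 5): truth gives 0, best alternative gives 0.
Others report (2, 2, 21): truth gives 0, best alternative gives 0.
Others report (2, 5, 2): truth gives 0, best alternative gives 0.
Others report (2, 5, 5): truth gives 0, best alternative gives 0.
Others report (2, 5, 21): truth gives 0, best alternative gives 0.
(Remaining 21 profiles checked similarly; truth is weakly best in each.)
In every case the truthful report is at least as good as any alternative, so it is a dominant strategy.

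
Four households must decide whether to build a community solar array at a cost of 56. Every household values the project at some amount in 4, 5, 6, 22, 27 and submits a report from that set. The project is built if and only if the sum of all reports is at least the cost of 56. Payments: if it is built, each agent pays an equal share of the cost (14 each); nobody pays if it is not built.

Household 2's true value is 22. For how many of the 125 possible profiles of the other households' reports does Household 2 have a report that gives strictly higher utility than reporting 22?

24

Others report (4, 4, 22): truth gives 0; report 27 gives 8 > 0. Violating.
Others report (4, 5, 22): truth gives 0; report 27 gives 8 > 0. Violating.
Others report (4, 6, 22): truth gives 0; report 27 gives 8 > 0. Violating.
Others report (4, 22, 4): truth gives 0; report 27 gives 8 > 0. Violating.
Others report (4, 4, 4): truth gives 0; no alternative beats it.
Others report (4, 4, 5): truth gives 0; no alternative beats it.
(Checking all 125 profiles: 24 have a profitable deviation, 101 do not.)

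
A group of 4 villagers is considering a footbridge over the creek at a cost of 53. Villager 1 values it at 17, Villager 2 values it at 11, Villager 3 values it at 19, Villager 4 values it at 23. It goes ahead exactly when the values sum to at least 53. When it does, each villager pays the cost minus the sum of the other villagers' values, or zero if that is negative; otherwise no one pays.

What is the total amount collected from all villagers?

Total value 70 ≥ cost 53, so it is built.
Villager 1: others sum to 53; max(0, 53 - 53) = 0.
Villager 2: others sum to 59; max(0, 53 - 59) = 0.
Villager 3: others sum to 51; max(0, 53 - 51) = 2.
Villager 4: others sum to 47; max(0, 53 - 47) = 6.
Total collected = 0 + 0 + 2 + 6 = 8.

8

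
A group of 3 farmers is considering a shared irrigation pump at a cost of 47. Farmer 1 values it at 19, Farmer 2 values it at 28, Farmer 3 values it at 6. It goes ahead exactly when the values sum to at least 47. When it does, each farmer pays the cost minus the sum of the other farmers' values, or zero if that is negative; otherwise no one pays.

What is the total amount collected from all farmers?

35

Total value 53 ≥ cost 47, so it is built.
Farmer 1: others sum to 34; max(0, 47 - 34) = 13.
Farmer 2: others sum to 25; max(0, 47 - 25) = 22.
Farmer 3: others sum to 47; max(0, 47 - 47) = 0.
Total collected = 13 + 22 + 0 = 35.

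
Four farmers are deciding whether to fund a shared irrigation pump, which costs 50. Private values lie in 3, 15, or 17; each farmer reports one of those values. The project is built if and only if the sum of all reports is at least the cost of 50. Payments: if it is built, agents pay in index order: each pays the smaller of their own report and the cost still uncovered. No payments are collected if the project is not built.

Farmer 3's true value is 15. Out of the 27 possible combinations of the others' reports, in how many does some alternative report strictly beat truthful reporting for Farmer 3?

Others report (15, 15, 17): truth gives 0; report 3 gives 12 > 0. Violating.
Others report (15, 17, 15): truth gives 0; report 3 gives 12 > 0. Violating.
Others report (15, 17, 17): truth gives 0; report 3 gives 12 > 0. Violating.
Others report (17, 15, 15): truth gives 0; report 3 gives 12 > 0. Violating.
Others report (3, 3, 3): truth gives 0; no alternative beats it.
Others report (3, 3, 15): truth gives 0; no alternative beats it.
(Checking all 27 profiles: 7 have a profitable deviation, 20 do not.)

7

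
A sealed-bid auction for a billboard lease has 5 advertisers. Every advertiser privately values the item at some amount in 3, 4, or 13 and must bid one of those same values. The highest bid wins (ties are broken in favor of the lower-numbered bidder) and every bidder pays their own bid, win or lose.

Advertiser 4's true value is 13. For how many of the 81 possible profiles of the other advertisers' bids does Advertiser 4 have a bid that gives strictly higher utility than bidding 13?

Others bid (3, 3, 3, 3): truth gives 0; bid 4 gives 9 > 0. Violating.
Others bid (3, 3, 3, 4): truth gives 0; bid 4 gives 9 > 0. Violating.
Others bid (3, 3, 13, 3): truth gives -13; bid 3 gives -3 > -13. Violating.
Others bid (3, 3, 13, 4): truth gives -13; bid 3 gives -3 > -13. Violating.
Others bid (3, 3, 3, 13): truth gives 0; no alternative beats it.
Others bid (3, 3, 4, 3): truth gives 0; no alternative beats it.
(Checking all 81 profiles: 59 have a profitable deviation, 22 do not.)

59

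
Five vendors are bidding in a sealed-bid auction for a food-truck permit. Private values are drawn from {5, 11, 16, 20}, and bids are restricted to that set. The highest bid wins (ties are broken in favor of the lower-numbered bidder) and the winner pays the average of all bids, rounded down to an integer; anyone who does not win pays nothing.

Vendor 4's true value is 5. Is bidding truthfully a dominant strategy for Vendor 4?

Check each profile of the others' bids and compare truth against every alternative bid.
Others bid (5, 5, 5, 11): truth gives 0, best alternative gives -2.
Others bid (5, 5, 5, 5): truth gives 0, best alternative gives -1.
Others bid (5, 5, 5, 16): truth gives 0, best alternative gives 0.
Others bid (5, 5, 5, 20): truth gives 0, best alternative gives 0.
Others bid (5, 5, 11, 5): truth gives 0, best alternative gives 0.
Others bid (5, 5, 11, 11): truth gives 0, best alternative gives 0.
(Remaining 250 profiles checked similarly; truth is weakly best in each.)
In every case the truthful bid is at least as good as any alternative, so it is a dominant strategy.

Yes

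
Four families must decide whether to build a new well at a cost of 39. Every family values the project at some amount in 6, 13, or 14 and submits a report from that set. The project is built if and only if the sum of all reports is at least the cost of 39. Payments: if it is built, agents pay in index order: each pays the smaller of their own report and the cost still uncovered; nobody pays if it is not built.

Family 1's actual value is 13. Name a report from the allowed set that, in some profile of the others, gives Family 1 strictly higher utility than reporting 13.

6

Suppose Family 2 reports 6, Family 3 reports 13 and Family 4 reports 14.
Report 13: project built, pays 13, utility 13 - 13 = 0.
Report 6: project built, pays 6, utility 13 - 6 = 7.
So reporting 6 beats truth here (7 > 0).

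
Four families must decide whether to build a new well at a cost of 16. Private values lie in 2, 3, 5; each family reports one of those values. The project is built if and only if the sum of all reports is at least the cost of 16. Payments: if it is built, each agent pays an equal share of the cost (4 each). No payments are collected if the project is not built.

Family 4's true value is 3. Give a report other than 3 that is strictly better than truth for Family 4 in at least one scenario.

Suppose Family 1 reports 3, Family 2 reports 5 and Family 3 reports 5.
Report 3: project built, pays 4, utility 3 - 4 = -1.
Report 2: project not built, utility 0.
So reporting 2 beats truth here (0 > -1).

2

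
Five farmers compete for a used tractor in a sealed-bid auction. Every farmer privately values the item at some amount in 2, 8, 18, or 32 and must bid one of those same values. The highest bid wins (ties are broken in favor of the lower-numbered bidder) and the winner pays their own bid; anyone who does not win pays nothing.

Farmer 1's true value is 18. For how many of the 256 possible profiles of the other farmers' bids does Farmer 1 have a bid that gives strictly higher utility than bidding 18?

Others bid (2, 2, 2, 2): truth gives 0; bid 2 gives 16 > 0. Violating.
Others bid (2, 2, 2, 8): truth gives 0; bid 8 gives 10 > 0. Violating.
Others bid (2, 2, 8, 2): truth gives 0; bid 8 gives 10 > 0. Violating.
Others bid (2, 2, 8, 8): truth gives 0; bid 8 gives 10 > 0. Violating.
Others bid (2, 2, 2, 18): truth gives 0; no alternative beats it.
Others bid (2, 2, 2, 32): truth gives 0; no alternative beats it.
(Checking all 256 profiles: 16 have a profitable deviation, 240 do not.)

16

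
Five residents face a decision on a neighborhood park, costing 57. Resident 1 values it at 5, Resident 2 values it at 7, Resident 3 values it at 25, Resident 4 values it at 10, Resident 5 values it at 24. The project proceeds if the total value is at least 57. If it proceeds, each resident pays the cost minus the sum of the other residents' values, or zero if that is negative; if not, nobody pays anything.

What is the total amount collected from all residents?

21

Total value 71 ≥ cost 57, so it is built.
Resident 1: others sum to 66; max(0, 57 - 66) = 0.
Resident 2: others sum to 64; max(0, 57 - 64) = 0.
Resident 3: others sum to 46; max(0, 57 - 46) = 11.
Resident 4: others sum to 61; max(0, 57 - 61) = 0.
Resident 5: others sum to 47; max(0, 57 - 47) = 10.
Total collected = 0 + 0 + 11 + 0 + 10 = 21.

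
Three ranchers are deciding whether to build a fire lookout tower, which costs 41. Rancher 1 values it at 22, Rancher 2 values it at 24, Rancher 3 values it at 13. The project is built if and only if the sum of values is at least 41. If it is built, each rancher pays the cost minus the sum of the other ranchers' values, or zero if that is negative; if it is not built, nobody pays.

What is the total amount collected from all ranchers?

10

Total value 59 ≥ cost 41, so it is built.
Rancher 1: others sum to 37; max(0, 41 - 37) = 4.
Rancher 2: others sum to 35; max(0, 41 - 35) = 6.
Rancher 3: others sum to 46; max(0, 41 - 46) = 0.
Total collected = 4 + 6 + 0 = 10.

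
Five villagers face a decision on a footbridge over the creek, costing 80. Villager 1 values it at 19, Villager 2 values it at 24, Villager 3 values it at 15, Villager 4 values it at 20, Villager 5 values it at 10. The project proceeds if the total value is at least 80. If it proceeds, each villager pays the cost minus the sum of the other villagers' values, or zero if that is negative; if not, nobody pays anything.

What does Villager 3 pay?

Total value 88 ≥ cost 80, so the project is built.
The other villagers' values sum to 73.
Cost minus that sum is 80 - 73 = 7.

7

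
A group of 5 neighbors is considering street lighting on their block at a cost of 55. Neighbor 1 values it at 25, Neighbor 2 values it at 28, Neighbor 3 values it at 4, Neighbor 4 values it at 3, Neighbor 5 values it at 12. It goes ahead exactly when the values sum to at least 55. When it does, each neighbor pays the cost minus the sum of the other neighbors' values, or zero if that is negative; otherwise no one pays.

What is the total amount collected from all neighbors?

Total value 72 ≥ cost 55, so it is built.
Neighbor 1: others sum to 47; max(0, 55 - 47) = 8.
Neighbor 2: others sum to 44; max(0, 55 - 44) = 11.
Neighbor 3: others sum to 68; max(0, 55 - 68) = 0.
Neighbor 4: others sum to 69; max(0, 55 - 69) = 0.
Neighbor 5: others sum to 60; max(0, 55 - 60) = 0.
Total collected = 8 + 11 + 0 + 0 + 0 = 19.

19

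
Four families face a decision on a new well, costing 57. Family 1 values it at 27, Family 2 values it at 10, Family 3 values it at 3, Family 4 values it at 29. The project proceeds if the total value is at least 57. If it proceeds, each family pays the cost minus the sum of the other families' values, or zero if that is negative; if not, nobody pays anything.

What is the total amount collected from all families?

32

Total value 69 ≥ cost 57, so it is built.
Family 1: others sum to 42; max(0, 57 - 42) = 15.
Family 2: others sum to 59; max(0, 57 - 59) = 0.
Family 3: others sum to 66; max(0, 57 - 66) = 0.
Family 4: others sum to 40; max(0, 57 - 40) = 17.
Total collected = 15 + 0 + 0 + 17 = 32.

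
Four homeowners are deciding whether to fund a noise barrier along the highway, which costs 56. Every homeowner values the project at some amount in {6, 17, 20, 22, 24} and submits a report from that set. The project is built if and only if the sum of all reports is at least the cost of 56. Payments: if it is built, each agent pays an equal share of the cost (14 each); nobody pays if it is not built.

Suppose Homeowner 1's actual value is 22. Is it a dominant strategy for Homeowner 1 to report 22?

Consider the case where Homeowner 2 reports 6, Homeowner 3 reports 6 and Homeowner 4 reports 20.
Truthful report 22: project not built, utility 0.
Report 24 instead: project built, pays 14, utility 22 - 14 = 8.
Since 8 > 0, reporting 24 is strictly better here, so truthful reporting is not dominant.

No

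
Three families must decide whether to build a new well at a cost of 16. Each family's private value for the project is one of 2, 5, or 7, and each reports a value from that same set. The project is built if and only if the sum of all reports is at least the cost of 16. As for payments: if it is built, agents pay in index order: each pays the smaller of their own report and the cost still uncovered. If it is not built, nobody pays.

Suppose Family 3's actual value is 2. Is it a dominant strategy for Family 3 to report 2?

Yes

Check each profile of the others' reports and compare truth against every alternative report.
Others report (5, 7): truth gives 0, best alternative gives -2.
Others report (7, 5): truth gives 0, best alternative gives -2.
Others report (2, 2): truth gives 0, best alternative gives 0.
Others report (2, 5): truth gives 0, best alternative gives 0.
Others report (2, 7): truth gives 0, best alternative gives 0.
Others report (5, 2): truth gives 0, best alternative gives 0.
(Remaining 3 profiles checked similarly; truth is weakly best in each.)
In every case the truthful report is at least as good as any alternative, so it is a dominant strategy.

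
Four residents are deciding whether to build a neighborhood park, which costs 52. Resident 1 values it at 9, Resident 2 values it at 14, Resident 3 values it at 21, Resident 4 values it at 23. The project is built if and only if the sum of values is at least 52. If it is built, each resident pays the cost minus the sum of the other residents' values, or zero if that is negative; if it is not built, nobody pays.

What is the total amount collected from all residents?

14

Total value 67 ≥ cost 52, so it is built.
Resident 1: others sum to 58; max(0, 52 - 58) = 0.
Resident 2: others sum to 53; max(0, 52 - 53) = 0.
Resident 3: others sum to 46; max(0, 52 - 46) = 6.
Resident 4: others sum to 44; max(0, 52 - 44) = 8.
Total collected = 0 + 0 + 6 + 8 = 14.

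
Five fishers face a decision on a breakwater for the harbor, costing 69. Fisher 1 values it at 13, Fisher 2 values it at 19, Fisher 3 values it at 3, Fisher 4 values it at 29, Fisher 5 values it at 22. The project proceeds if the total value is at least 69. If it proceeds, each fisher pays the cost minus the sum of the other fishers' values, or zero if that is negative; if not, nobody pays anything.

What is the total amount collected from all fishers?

19

Total value 86 ≥ cost 69, so it is built.
Fisher 1: others sum to 73; max(0, 69 - 73) = 0.
Fisher 2: others sum to 67; max(0, 69 - 67) = 2.
Fisher 3: others sum to 83; max(0, 69 - 83) = 0.
Fisher 4: others sum to 57; max(0, 69 - 57) = 12.
Fisher 5: others sum to 64; max(0, 69 - 64) = 5.
Total collected = 0 + 2 + 0 + 12 + 5 = 19.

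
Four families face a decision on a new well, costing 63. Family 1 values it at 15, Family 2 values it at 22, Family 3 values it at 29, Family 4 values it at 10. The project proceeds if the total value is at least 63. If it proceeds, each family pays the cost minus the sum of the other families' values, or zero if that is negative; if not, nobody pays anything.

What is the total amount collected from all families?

27

Total value 76 ≥ cost 63, so it is built.
Family 1: others sum to 61; max(0, 63 - 61) = 2.
Family 2: others sum to 54; max(0, 63 - 54) = 9.
Family 3: others sum to 47; max(0, 63 - 47) = 16.
Family 4: others sum to 66; max(0, 63 - 66) = 0.
Total collected = 2 + 9 + 16 + 0 = 27.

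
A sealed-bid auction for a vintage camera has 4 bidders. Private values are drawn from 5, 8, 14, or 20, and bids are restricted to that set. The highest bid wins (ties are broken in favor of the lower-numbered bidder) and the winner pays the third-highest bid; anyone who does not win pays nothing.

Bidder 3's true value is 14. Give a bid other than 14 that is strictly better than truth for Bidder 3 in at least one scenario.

20

Suppose Bidder 1 bids 5, Bidder 2 bids 5 and Bidder 4 bids 20.
Bid 14: loses, pays 0, utility 0.
Bid 20: wins, pays 5, utility 14 - 5 = 9.
So bidding 20 beats truth here (9 > 0).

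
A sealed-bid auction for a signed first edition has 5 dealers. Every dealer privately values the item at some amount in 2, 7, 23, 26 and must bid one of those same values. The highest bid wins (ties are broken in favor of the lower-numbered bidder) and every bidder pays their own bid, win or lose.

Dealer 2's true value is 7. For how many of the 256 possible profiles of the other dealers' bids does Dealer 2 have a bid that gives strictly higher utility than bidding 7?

248

Others bid (2, 2, 2, 23): truth gives -7; bid 2 gives -2 > -7. Violating.
Others bid (2, 2, 2, 26): truth gives -7; bid 2 gives -2 > -7. Violating.
Others bid (2, 2, 7, 23): truth gives -7; bid 2 gives -2 > -7. Violating.
Others bid (2, 2, 7, 26): truth gives -7; bid 2 gives -2 > -7. Violating.
Others bid (2, 2, 2, 2): truth gives 0; no alternative beats it.
Others bid (2, 2, 2, 7): truth gives 0; no alternative beats it.
(Checking all 256 profiles: 248 have a profitable deviation, 8 do not.)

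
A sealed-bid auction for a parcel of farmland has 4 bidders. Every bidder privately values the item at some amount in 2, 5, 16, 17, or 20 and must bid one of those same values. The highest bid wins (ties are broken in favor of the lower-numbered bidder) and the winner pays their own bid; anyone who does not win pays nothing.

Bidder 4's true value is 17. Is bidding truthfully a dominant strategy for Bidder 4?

No

Consider the case where Bidder 1 bids 2, Bidder 2 bids 2 and Bidder 3 bids 2.
Truthful bid 17: wins, pays 17, utility 17 - 17 = 0.
Bid 5 instead: wins, pays 5, utility 17 - 5 = 12.
Since 12 > 0, bidding 5 is strictly better here, so truthful bidding is not dominant.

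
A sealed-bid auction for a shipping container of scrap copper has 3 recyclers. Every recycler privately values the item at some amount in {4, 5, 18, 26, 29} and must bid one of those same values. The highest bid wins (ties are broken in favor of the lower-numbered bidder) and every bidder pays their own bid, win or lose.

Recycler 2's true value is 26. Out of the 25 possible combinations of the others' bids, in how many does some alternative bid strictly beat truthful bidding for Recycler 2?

19

Others bid (4, 4): truth gives 0; bid 5 gives 21 > 0. Violating.
Others bid (4, 5): truth gives 0; bid 5 gives 21 > 0. Violating.
Others bid (4, 18): truth gives 0; bid 18 gives 8 > 0. Violating.
Others bid (4, 29): truth gives -26; bid 29 gives -3 > -26. Violating.
Others bid (4, 26): truth gives 0; no alternative beats it.
Others bid (5, 26): truth gives 0; no alternative beats it.
(Checking all 25 profiles: 19 have a profitable deviation, 6 do not.)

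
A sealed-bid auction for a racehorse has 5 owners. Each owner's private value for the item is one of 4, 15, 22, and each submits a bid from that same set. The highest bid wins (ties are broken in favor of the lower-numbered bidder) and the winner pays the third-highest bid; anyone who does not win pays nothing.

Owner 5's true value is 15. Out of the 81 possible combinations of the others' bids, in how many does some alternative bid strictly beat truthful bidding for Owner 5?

Others bid (4, 4, 4, 15): truth gives 0; bid 22 gives 11 > 0. Violating.
Others bid (4, 4, 15, 4): truth gives 0; bid 22 gives 11 > 0. Violating.
Others bid (4, 15, 4, 4): truth gives 0; bid 22 gives 11 > 0. Violating.
Others bid (15, 4, 4, 4): truth gives 0; bid 22 gives 11 > 0. Violating.
Others bid (4, 4, 4, 4): truth gives 11; no alternative beats it.
Others bid (4, 4, 4, 22): truth gives 0; no alternative beats it.
(Checking all 81 profiles: 4 have a profitable deviation, 77 do not.)

4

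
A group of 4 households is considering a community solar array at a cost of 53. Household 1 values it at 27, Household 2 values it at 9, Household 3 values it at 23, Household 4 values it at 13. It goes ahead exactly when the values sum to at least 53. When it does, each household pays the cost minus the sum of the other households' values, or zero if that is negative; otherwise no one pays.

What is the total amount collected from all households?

Total value 72 ≥ cost 53, so it is built.
Household 1: others sum to 45; max(0, 53 - 45) = 8.
Household 2: others sum to 63; max(0, 53 - 63) = 0.
Household 3: others sum to 49; max(0, 53 - 49) = 4.
Household 4: others sum to 59; max(0, 53 - 59) = 0.
Total collected = 8 + 0 + 4 + 0 = 12.

12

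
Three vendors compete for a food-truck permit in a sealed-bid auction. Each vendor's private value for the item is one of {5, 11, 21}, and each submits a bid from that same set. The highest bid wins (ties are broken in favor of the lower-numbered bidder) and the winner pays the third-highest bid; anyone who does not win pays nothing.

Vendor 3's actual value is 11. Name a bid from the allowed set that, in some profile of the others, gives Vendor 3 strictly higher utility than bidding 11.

Suppose Vendor 1 bids 5 and Vendor 2 bids 11.
Bid 11: loses, pays 0, utility 0.
Bid 21: wins, pays 5, utility 11 - 5 = 6.
So bidding 21 beats truth here (6 > 0).

21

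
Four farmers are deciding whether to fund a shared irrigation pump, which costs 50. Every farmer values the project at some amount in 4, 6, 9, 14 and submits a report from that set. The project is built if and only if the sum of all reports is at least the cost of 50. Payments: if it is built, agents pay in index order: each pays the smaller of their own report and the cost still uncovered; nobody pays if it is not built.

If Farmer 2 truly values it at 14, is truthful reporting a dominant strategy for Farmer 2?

No

Consider the case where Farmer 1 reports 14, Farmer 3 reports 14 and Farmer 4 reports 14.
Truthful report 14: project built, pays 14, utility 14 - 14 = 0.
Report 9 instead: project built, pays 9, utility 14 - 9 = 5.
Since 5 > 0, reporting 9 is strictly better here, so truthful reporting is not dominant.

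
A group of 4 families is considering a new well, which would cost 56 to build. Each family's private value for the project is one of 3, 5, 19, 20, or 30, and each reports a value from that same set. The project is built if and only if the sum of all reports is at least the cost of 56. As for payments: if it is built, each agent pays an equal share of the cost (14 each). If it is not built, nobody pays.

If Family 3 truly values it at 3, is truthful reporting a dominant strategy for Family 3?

Yes

Check each profile of the others' reports and compare truth against every alternative report.
Others report (3, 19, 30): truth gives 0, best alternative gives -11.
Others report (3, 30, 19): truth gives 0, best alternative gives -11.
Others report (19, 3, 30): truth gives 0, best alternative gives -11.
Others report (19, 30, 3): truth gives 0, best alternative gives -11.
Others report (30, 3, 19): truth gives 0, best alternative gives -11.
Others report (30, 19, 3): truth gives 0, best alternative gives -11.
(Remaining 119 profiles checked similarly; truth is weakly best in each.)
In every case the truthful report is at least as good as any alternative, so it is a dominant strategy.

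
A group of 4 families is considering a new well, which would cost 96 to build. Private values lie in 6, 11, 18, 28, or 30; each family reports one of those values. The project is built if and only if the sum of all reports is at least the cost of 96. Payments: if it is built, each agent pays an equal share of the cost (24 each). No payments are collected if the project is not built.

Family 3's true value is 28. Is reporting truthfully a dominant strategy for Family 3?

Consider the case where Family 1 reports 6, Family 2 reports 30 and Family 4 reports 30.
Truthful report 28: project not built, utility 0.
Report 30 instead: project built, pays 24, utility 28 - 24 = 4.
Since 4 > 0, reporting 30 is strictly better here, so truthful reporting is not dominant.

No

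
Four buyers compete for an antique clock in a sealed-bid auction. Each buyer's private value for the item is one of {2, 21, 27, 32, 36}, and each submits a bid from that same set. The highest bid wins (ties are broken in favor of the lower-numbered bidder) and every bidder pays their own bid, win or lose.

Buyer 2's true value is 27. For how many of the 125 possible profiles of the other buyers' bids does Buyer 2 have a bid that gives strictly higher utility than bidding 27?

111

Others bid (2, 2, 2): truth gives 0; bid 21 gives 6 > 0. Violating.
Others bid (2, 2, 21): truth gives 0; bid 21 gives 6 > 0. Violating.
Others bid (2, 2, 32): truth gives -27; bid 2 gives -2 > -27. Violating.
Others bid (2, 2, 36): truth gives -27; bid 2 gives -2 > -27. Violating.
Others bid (2, 2, 27): truth gives 0; no alternative beats it.
Others bid (2, 21, 27): truth gives 0; no alternative beats it.
(Checking all 125 profiles: 111 have a profitable deviation, 14 do not.)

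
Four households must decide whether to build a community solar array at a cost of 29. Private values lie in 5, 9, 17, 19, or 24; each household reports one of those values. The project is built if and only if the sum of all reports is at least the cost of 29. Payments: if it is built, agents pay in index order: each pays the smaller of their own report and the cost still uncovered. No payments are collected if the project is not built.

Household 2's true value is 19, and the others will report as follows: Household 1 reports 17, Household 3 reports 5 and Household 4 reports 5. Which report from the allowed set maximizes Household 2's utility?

Report 5: project built, pays 5, utility 19 - 5 = 14.
Report 9: project built, pays 9, utility 19 - 9 = 10.
Report 17: project built, pays 12, utility 19 - 12 = 7.
Report 19: project built, pays 12, utility 19 - 12 = 7.
Report 24: project built, pays 12, utility 19 - 12 = 7.
The best choice is 5 with utility 14.

5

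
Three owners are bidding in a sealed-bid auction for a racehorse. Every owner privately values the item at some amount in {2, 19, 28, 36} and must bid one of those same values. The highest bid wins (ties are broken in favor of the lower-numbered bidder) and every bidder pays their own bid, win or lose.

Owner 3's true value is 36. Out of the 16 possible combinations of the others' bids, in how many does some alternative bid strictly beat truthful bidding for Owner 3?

Others bid (2, 2): truth gives 0; bid 19 gives 17 > 0. Violating.
Others bid (2, 19): truth gives 0; bid 28 gives 8 > 0. Violating.
Others bid (2, 36): truth gives -36; bid 2 gives -2 > -36. Violating.
Others bid (19, 2): truth gives 0; bid 28 gives 8 > 0. Violating.
Others bid (2, 28): truth gives 0; no alternative beats it.
Others bid (19, 28): truth gives 0; no alternative beats it.
(Checking all 16 profiles: 11 have a profitable deviation, 5 do not.)

11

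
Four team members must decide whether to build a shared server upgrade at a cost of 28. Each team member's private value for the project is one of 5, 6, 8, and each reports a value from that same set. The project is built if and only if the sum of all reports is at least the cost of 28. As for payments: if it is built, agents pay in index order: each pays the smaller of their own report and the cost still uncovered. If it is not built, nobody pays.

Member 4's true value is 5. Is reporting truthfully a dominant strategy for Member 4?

Check each profile of the others' reports and compare truth against every alternative report.
Others report (6, 8, 8): truth gives 0, best alternative gives -1.
Others report (8, 6, 8): truth gives 0, best alternative gives -1.
Others report (8, 8, 6): truth gives 0, best alternative gives -1.
Others report (8, 8, 8): truth gives 1, best alternative gives 1.
Others report (5, 5, 5): truth gives 0, best alternative gives 0.
Others report (5, 5, 6): truth gives 0, best alternative gives 0.
(Remaining 21 profiles checked similarly; truth is weakly best in each.)
In every case the truthful report is at least as good as any alternative, so it is a dominant strategy.

Yes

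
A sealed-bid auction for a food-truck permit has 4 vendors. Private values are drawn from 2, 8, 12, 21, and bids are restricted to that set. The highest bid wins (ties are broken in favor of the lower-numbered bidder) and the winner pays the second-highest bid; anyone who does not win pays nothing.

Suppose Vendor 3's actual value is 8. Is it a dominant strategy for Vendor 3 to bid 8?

Yes

Check each profile of the others' bids and compare truth against every alternative bid.
Others bid (2, 2, 2): truth gives 6, best alternative gives 6.
Others bid (2, 2, 8): truth gives 0, best alternative gives 0.
Others bid (2, 2, 12): truth gives 0, best alternative gives 0.
Others bid (2, 2, 21): truth gives 0, best alternative gives 0.
Others bid (2, 8, 2): truth gives 0, best alternative gives 0.
Others bid (2, 8, 8): truth gives 0, best alternative gives 0.
(Remaining 58 profiles checked similarly; truth is weakly best in each.)
In every case the truthful bid is at least as good as any alternative, so it is a dominant strategy.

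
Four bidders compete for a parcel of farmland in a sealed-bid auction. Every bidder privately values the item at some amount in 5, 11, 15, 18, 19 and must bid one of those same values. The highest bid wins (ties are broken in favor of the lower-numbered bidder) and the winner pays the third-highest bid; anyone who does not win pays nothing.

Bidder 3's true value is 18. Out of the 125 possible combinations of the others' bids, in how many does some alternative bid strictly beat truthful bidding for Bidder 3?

Others bid (5, 5, 19): truth gives 0; bid 19 gives 13 > 0. Violating.
Others bid (5, 11, 19): truth gives 0; bid 19 gives 7 > 0. Violating.
Others bid (5, 15, 19): truth gives 0; bid 19 gives 3 > 0. Violating.
Others bid (5, 18, 5): truth gives 0; bid 19 gives 13 > 0. Violating.
Others bid (5, 5, 5): truth gives 13; no alternative beats it.
Others bid (5, 5, 11): truth gives 13; no alternative beats it.
(Checking all 125 profiles: 27 have a profitable deviation, 98 do not.)

27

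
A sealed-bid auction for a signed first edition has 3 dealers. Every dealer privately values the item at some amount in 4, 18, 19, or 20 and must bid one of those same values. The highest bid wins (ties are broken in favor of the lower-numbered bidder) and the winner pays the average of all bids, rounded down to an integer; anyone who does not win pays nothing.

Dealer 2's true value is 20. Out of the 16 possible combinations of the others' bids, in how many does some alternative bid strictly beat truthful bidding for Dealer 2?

4

Others bid (4, 4): truth gives 11; bid 18 gives 12 > 11. Violating.
Others bid (4, 18): truth gives 6; bid 18 gives 7 > 6. Violating.
Others bid (18, 4): truth gives 6; bid 19 gives 7 > 6. Violating.
Others bid (18, 19): truth gives 1; bid 19 gives 2 > 1. Violating.
Others bid (4, 19): truth gives 6; no alternative beats it.
Others bid (4, 20): truth gives 6; no alternative beats it.
(Checking all 16 profiles: 4 have a profitable deviation, 12 do not.)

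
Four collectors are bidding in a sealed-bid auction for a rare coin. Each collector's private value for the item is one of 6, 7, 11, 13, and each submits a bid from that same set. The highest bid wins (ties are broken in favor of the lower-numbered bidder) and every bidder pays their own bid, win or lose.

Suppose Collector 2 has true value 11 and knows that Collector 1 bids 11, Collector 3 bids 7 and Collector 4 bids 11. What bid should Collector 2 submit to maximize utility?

Bid 6: loses but pays 6, utility -6.
Bid 7: loses but pays 7, utility -7.
Bid 11: loses but pays 11, utility -11.
Bid 13: wins, pays 13, utility 11 - 13 = -2.
The best choice is 13 with utility -2.

13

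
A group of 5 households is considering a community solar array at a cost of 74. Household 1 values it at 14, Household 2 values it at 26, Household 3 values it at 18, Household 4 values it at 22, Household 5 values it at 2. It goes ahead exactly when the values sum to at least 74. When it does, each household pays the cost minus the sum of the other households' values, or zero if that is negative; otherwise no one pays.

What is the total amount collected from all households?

48

Total value 82 ≥ cost 74, so it is built.
Household 1: others sum to 68; max(0, 74 - 68) = 6.
Household 2: others sum to 56; max(0, 74 - 56) = 18.
Household 3: others sum to 64; max(0, 74 - 64) = 10.
Household 4: others sum to 60; max(0, 74 - 60) = 14.
Household 5: others sum to 80; max(0, 74 - 80) = 0.
Total collected = 6 + 18 + 10 + 14 + 0 = 48.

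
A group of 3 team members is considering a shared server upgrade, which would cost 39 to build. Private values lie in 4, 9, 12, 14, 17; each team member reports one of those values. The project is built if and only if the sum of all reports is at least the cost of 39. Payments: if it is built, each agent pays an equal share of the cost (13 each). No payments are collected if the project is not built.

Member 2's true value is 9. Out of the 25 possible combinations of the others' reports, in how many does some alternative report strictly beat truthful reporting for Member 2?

Others report (14, 17): truth gives -4; report 4 gives 0 > -4. Violating.
Others report (17, 14): truth gives -4; report 4 gives 0 > -4. Violating.
Others report (17, 17): truth gives -4; report 4 gives 0 > -4. Violating.
Others report (4, 4): truth gives 0; no alternative beats it.
Others report (4, 9): truth gives 0; no alternative beats it.
(Checking all 25 profiles: 3 have a profitable deviation, 22 do not.)

3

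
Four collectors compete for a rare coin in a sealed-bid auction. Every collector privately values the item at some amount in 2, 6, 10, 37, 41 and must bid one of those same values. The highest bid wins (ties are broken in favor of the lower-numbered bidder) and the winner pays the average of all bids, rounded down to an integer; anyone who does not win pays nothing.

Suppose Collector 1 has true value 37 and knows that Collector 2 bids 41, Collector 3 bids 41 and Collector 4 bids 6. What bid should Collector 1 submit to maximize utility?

Bid 2: loses, pays 0, utility 0.
Bid 6: loses, pays 0, utility 0.
Bid 10: loses, pays 0, utility 0.
Bid 37: loses, pays 0, utility 0.
Bid 41: wins, pays 32, utility 37 - 32 = 5.
The best choice is 41 with utility 5.

41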